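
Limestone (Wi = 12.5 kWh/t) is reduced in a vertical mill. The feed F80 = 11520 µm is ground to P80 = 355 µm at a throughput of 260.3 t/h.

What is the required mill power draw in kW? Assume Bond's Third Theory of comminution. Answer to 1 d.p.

W = 10 Wi / √P80 − 10 Wi / √F80
W = 10·12.5·(1/√355 − 1/√11520) = 10·12.5·(0.043758) = 5.4697 kWh/t
P = W·T = 5.4697·260.3 = 1423.8 kW

P = 1423.8 kW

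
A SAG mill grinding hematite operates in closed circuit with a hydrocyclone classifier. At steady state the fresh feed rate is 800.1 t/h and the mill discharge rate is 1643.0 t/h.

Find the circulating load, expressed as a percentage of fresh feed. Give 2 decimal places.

CL = 105.35 %

Discharge = new feed + return, hence
R = M − F = 1643.0 − 800.1 = 842.9 t/h
CL = 100·R/F = 100·842.9/800.1 = 105.35 %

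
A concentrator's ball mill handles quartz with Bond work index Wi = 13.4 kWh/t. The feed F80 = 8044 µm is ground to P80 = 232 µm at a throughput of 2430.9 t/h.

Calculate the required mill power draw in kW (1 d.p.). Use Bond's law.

W_Bond = 10·Wi·(1/√P₈₀ − 1/√F₈₀)
W = 10·13.4·(1/√232 − 1/√8044) = 10·13.4·(0.054503) = 7.3035 kWh/t
Power = W × throughput = 7.3035 kWh/t × 2430.9 t/h = 17754.0 kW

P = 17754.0 kW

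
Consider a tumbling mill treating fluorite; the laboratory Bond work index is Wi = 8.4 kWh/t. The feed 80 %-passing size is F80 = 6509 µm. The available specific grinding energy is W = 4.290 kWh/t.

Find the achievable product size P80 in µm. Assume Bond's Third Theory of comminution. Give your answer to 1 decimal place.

P80 = 248.3 µm

W = 10 Wi (1/√P80 − 1/√F80)  [Bond]
P80^-0.5 = F80^-0.5 + W/(10 Wi)
  = 4.2900/(10·8.4) + 1/√6509 = 0.051071 + 0.012395 = 0.063466
P80 = (1/0.063466)² = 15.7564² = 248.26 µm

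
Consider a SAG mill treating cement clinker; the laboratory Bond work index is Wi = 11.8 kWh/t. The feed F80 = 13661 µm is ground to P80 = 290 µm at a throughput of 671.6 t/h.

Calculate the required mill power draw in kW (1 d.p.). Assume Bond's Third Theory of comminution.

W = 10 Wi (1/√P80 − 1/√F80)  [Bond]
W = 10·11.8·(1/√290 − 1/√13661) = 10·11.8·(0.050166) = 5.9196 kWh/t
P_mill = W·ṁ = 5.9196·671.6 = 3975.6 kW

P = 3975.6 kW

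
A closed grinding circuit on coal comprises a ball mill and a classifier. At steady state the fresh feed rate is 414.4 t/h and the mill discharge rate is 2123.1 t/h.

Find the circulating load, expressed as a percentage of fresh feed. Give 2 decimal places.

CL = 412.33 %

Discharge = new feed + return, hence
R = M − F = 2123.1 − 414.4 = 1708.7 t/h
CL = 100·R/F = 100·1708.7/414.4 = 412.33 %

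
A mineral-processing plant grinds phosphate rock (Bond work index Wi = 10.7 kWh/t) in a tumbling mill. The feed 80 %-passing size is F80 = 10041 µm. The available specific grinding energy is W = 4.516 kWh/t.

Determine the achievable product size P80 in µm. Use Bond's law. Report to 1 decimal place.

P80 = 367.2 µm

W = 10·Wi·[P80^(−½) − F80^(−½)]
1/√P80 = 1/√F80 + W/(10·Wi)
  = 4.5160/(10·10.7) + 1/√10041 = 0.042206 + 0.009980 = 0.052185
P80 = (1/0.052185)² = 19.1625² = 367.20 µm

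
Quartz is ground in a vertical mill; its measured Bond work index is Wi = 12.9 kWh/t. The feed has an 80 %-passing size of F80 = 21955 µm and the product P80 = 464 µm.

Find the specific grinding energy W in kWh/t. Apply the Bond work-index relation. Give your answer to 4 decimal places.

W = 5.1181 kWh/t

W = 10 Wi / √P80 − 10 Wi / √F80
1/√464 = 0.046424;  1/√21955 = 0.006749
W = 10·12.9·(0.046424 − 0.006749) = 5.1181 kWh/t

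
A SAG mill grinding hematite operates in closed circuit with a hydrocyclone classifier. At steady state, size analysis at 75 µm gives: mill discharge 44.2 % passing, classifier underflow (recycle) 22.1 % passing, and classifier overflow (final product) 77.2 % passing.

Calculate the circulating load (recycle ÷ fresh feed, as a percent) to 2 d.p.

Balance %-passing 75 µm (r = R/F):
Fd + Rd = Ru + Fo ⇒ R/F = (o−d)/(d−u)
r = (77.2 − 44.2)/(44.2 − 22.1) = 33.0/22.1 = 1.4932
CL = 100·r = 149.32 %

CL = 149.32 %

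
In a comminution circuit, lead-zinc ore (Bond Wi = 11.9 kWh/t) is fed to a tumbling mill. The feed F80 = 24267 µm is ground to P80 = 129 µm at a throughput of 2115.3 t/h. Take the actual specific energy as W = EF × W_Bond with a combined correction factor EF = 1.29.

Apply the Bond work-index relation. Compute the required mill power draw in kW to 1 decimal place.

P = 26505.5 kW

W = 10·Wi·[P80^(−½) − F80^(−½)]
W = 10·11.9·(1/√129 − 1/√24267) = 10·11.9·(0.081626) = 9.7135 kWh/t
Apply correction: 9.7135 × 1.29 = 12.5304 kWh/t
Power = W × throughput = 12.5304 kWh/t × 2115.3 t/h = 26505.5 kW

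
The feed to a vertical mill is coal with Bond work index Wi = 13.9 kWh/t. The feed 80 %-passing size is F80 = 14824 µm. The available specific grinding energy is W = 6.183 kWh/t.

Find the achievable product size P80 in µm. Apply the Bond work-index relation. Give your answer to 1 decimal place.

P80 = 360.1 µm

Bond: W = 10·Wi·(1/√P80 − 1/√F80)
P80^(−½) = W/(10 Wi) + F80^(−½)
  = 6.1830/(10·13.9) + 1/√14824 = 0.044482 + 0.008213 = 0.052695
P80 = (1/0.052695)² = 18.9770² = 360.13 µm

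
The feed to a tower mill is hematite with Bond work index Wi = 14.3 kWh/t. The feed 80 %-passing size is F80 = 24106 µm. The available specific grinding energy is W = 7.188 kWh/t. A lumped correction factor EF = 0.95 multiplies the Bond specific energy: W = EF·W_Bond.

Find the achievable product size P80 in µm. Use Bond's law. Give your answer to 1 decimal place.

P80 = 283.9 µm

Bond: W = 10·Wi·(1/√P80 − 1/√F80)
W_Bond = W / EF = 7.188 / 0.95 = 7.5663 kWh/t
P80^(−½) = W_Bond/(10 Wi) + F80^(−½)
  = 7.5663/(10·14.3) + 1/√24106 = 0.052911 + 0.006441 = 0.059352
P80 = (1/0.059352)² = 16.8486² = 283.88 µm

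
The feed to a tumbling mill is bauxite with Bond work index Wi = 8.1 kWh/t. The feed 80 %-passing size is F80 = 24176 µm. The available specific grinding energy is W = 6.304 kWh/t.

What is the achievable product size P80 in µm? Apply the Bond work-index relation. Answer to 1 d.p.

P80 = 140.9 µm

W = 10·Wi·(P80^(-½) − F80^(-½))
1/√P80 = 1/√F80 + W/(10·Wi)
  = 6.3040/(10·8.1) + 1/√24176 = 0.077827 + 0.006431 = 0.084259
P80 = (1/0.084259)² = 11.8682² = 140.85 µm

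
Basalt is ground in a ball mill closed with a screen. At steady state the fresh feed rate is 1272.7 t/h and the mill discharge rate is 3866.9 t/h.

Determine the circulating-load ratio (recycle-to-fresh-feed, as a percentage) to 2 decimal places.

CL = 203.83 %

Mill node: discharge = fresh + recycle.
R = M − F = 3866.9 − 1272.7 = 2594.2 t/h
CL = 100·R/F = 100·2594.2/1272.7 = 203.83 %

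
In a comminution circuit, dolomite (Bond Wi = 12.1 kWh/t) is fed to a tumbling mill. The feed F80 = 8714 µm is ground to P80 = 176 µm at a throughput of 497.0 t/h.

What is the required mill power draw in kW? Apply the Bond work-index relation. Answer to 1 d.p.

Bond:  W = 10 Wi (1/√P − 1/√F)
W = 10·12.1·(1/√176 − 1/√8714) = 10·12.1·(0.064665) = 7.8245 kWh/t
P_mill = W·ṁ = 7.8245·497.0 = 3888.8 kW

P = 3888.8 kW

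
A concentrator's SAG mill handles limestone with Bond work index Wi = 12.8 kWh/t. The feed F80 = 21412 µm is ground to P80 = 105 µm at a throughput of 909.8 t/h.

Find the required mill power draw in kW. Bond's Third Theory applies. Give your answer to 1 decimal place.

W = 10·Wi·[P80^(−½) − F80^(−½)]
W = 10·12.8·(1/√105 − 1/√21412) = 10·12.8·(0.090756) = 11.6168 kWh/t
P = W·T = 11.6168·909.8 = 10568.9 kW

P = 10568.9 kW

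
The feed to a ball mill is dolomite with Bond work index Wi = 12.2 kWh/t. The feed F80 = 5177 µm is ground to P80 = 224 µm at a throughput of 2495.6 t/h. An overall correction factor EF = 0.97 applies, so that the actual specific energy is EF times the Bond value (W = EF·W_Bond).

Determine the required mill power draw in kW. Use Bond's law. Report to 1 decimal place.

W = 10 Wi (P80^-0.5 − F80^-0.5)
W = 10·12.2·(1/√224 − 1/√5177) = 10·12.2·(0.052917) = 6.4559 kWh/t
Apply correction: 6.4559 × 0.97 = 6.2622 kWh/t
Power = W × throughput = 6.2622 kWh/t × 2495.6 t/h = 15628.0 kW

P = 15628.0 kW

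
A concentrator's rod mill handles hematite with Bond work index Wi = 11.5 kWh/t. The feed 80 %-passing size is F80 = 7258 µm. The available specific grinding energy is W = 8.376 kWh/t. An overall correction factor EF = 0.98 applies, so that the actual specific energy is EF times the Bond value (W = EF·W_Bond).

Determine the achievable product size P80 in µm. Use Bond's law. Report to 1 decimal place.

P80 = 135.0 µm

W = 10·Wi·[P80^(−½) − F80^(−½)]
W_Bond = W / EF = 8.376 / 0.98 = 8.5469 kWh/t
P80^(−½) = W_Bond/(10 Wi) + F80^(−½)
  = 8.5469/(10·11.5) + 1/√7258 = 0.074321 + 0.011738 = 0.086059
P80 = (1/0.086059)² = 11.6199² = 135.02 µm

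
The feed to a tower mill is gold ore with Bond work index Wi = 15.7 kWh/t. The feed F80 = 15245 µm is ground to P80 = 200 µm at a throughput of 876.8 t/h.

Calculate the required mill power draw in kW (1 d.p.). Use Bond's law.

W = 10 Wi / √P80 − 10 Wi / √F80
W = 10·15.7·(1/√200 − 1/√15245) = 10·15.7·(0.062612) = 9.8300 kWh/t
P_mill = W·ṁ = 9.8300·876.8 = 8619.0 kW

P = 8619.0 kW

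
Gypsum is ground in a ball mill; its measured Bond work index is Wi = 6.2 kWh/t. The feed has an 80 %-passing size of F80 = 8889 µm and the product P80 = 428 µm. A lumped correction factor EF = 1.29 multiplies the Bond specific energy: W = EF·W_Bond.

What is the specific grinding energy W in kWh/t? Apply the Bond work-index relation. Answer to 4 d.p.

W = 3.0177 kWh/t

W = 10 Wi (P80^-0.5 − F80^-0.5)
1/√428 = 0.048337;  1/√8889 = 0.010607
W = 10·6.2·(0.048337 − 0.010607) = 2.3393 kWh/t
W_actual = 1.29 × 2.3393 = 3.0177 kWh/t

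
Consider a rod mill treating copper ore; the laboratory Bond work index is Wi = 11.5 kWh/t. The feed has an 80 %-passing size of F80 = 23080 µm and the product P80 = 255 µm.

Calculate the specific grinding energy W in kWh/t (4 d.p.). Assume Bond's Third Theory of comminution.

W = 10 Wi (P80^-0.5 − F80^-0.5)
1/√255 = 0.062622;  1/√23080 = 0.006582
W = 10·11.5·(0.062622 − 0.006582) = 6.4446 kWh/t

W = 6.4446 kWh/t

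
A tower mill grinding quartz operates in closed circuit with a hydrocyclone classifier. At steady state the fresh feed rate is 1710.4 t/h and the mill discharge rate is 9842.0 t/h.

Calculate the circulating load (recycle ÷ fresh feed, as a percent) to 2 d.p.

CL = 475.42 %

Mill node: discharge = fresh + recycle.
R = M − F = 9842.0 − 1710.4 = 8131.6 t/h
CL = 100·R/F = 100·8131.6/1710.4 = 475.42 %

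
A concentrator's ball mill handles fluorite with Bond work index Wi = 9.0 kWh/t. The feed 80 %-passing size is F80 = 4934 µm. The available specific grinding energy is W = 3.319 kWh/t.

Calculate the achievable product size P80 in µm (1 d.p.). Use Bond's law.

W = 10·Wi·(P80^(-½) − F80^(-½))
P80^(−½) = W/(10 Wi) + F80^(−½)
  = 3.3190/(10·9.0) + 1/√4934 = 0.036878 + 0.014236 = 0.051114
P80 = (1/0.051114)² = 19.5640² = 382.75 µm

P80 = 382.8 µm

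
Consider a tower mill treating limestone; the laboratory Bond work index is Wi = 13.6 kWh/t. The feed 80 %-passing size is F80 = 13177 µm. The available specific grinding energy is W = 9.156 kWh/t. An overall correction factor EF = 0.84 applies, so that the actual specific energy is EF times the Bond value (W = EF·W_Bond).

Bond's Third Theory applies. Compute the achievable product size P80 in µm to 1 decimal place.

P80 = 126.6 µm

W = 10 Wi / √P80 − 10 Wi / √F80
W_Bond = W / EF = 9.156 / 0.84 = 10.9000 kWh/t
P80^-0.5 = F80^-0.5 + W_Bond/(10 Wi)
  = 10.9000/(10·13.6) + 1/√13177 = 0.080147 + 0.008711 = 0.088859
P80 = (1/0.088859)² = 11.2538² = 126.65 µm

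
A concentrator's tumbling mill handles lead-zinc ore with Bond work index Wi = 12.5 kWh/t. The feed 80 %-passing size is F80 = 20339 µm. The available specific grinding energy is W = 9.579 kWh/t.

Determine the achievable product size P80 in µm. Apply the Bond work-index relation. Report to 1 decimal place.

W = 10·Wi·(P80^(-½) − F80^(-½))
P80^-0.5 = F80^-0.5 + W/(10 Wi)
  = 9.5790/(10·12.5) + 1/√20339 = 0.076632 + 0.007012 = 0.083644
P80 = (1/0.083644)² = 11.9554² = 142.93 µm

P80 = 142.9 µm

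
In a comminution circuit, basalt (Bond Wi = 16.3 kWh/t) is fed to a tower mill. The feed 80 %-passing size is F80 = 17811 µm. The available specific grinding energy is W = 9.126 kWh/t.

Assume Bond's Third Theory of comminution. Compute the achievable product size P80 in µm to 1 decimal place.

P80 = 248.2 µm

W = 10·Wi·[P80^(−½) − F80^(−½)]
P80^(−½) = W/(10 Wi) + F80^(−½)
  = 9.1260/(10·16.3) + 1/√17811 = 0.055988 + 0.007493 = 0.063481
P80 = (1/0.063481)² = 15.7528² = 248.15 µm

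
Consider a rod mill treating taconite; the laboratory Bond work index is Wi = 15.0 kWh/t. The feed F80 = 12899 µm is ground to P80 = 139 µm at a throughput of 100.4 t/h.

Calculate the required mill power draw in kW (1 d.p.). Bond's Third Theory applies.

P = 1144.8 kW

Bond:  W = 10 Wi (1/√P − 1/√F)
W = 10·15.0·(1/√139 − 1/√12899) = 10·15.0·(0.076014) = 11.4021 kWh/t
Power = W × throughput = 11.4021 kWh/t × 100.4 t/h = 1144.8 kW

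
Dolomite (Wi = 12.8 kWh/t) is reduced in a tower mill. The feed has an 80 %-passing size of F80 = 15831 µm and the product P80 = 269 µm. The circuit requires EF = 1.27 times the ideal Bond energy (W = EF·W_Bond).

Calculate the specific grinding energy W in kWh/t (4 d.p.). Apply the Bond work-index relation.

Bond: W = 10·Wi·(1/√P80 − 1/√F80)
1/√269 = 0.060971;  1/√15831 = 0.007948
W = 10·12.8·(0.060971 − 0.007948) = 6.7870 kWh/t
With EF = 1.27: W = 6.7870·1.27 = 8.6195 kWh/t

W = 8.6195 kWh/t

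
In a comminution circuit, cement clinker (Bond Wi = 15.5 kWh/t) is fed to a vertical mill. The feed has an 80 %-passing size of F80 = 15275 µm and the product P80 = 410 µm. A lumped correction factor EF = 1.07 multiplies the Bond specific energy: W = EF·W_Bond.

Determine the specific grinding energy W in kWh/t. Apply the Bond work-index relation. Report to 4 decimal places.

W = 10 Wi / √P80 − 10 Wi / √F80
1/√410 = 0.049386;  1/√15275 = 0.008091
W = 10·15.5·(0.049386 − 0.008091) = 6.4008 kWh/t
Corrected W = EF·W_Bond = 1.07·6.4008 = 6.8488 kWh/t

W = 6.8488 kWh/t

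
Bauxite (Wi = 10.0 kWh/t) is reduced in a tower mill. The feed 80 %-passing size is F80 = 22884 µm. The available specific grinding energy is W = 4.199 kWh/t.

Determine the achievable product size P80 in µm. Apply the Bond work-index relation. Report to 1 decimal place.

P80 = 423.4 µm

W_Bond = 10·Wi·(1/√P₈₀ − 1/√F₈₀)
⇒ 1/√P80 = W/(10·Wi) + 1/√F80
  = 4.1990/(10·10.0) + 1/√22884 = 0.041990 + 0.006610 = 0.048600
P80 = (1/0.048600)² = 20.5759² = 423.37 µm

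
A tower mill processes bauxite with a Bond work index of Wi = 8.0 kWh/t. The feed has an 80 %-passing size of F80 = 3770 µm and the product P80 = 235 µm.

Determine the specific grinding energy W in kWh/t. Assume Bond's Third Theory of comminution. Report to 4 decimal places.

Bond:  W = 10 Wi (1/√P − 1/√F)
1/√235 = 0.065233;  1/√3770 = 0.016287
W = 10·8.0·(0.065233 − 0.016287) = 3.9157 kWh/t

W = 3.9157 kWh/t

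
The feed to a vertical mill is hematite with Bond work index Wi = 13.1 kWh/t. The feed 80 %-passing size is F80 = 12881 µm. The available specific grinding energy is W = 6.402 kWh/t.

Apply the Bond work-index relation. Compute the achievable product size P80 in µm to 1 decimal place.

P80 = 300.6 µm

W = 10·Wi·[P80^(−½) − F80^(−½)]
P80^(−½) = W/(10 Wi) + F80^(−½)
  = 6.4020/(10·13.1) + 1/√12881 = 0.048870 + 0.008811 = 0.057681
P80 = (1/0.057681)² = 17.3367² = 300.56 µm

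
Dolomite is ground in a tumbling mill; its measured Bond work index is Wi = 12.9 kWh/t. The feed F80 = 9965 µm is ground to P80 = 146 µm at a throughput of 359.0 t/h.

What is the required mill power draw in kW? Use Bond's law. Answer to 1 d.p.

P = 3368.8 kW

W = 10·Wi·(P80^(-½) − F80^(-½))
W = 10·12.9·(1/√146 − 1/√9965) = 10·12.9·(0.072743) = 9.3839 kWh/t
Power = W × throughput = 9.3839 kWh/t × 359.0 t/h = 3368.8 kW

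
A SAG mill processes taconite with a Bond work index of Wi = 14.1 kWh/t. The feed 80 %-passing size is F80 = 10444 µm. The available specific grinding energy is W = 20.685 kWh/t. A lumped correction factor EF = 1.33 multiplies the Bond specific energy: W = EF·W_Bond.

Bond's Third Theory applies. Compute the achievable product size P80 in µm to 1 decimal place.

P80 = 69.3 µm

W = 10 Wi (1/√P80 − 1/√F80)  [Bond]
W_Bond = W / EF = 20.685 / 1.33 = 15.5526 kWh/t
⇒ 1/√P80 = W_Bond/(10·Wi) + 1/√F80
  = 15.5526/(10·14.1) + 1/√10444 = 0.110302 + 0.009785 = 0.120087
P80 = (1/0.120087)² = 8.3273² = 69.34 µm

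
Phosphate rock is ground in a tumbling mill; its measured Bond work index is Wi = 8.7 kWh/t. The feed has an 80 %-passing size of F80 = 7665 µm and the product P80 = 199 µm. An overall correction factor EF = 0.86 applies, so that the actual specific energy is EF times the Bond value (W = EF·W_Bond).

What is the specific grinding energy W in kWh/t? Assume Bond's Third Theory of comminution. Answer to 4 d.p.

W_Bond = 10·Wi·(1/√P₈₀ − 1/√F₈₀)
1/√199 = 0.070888;  1/√7665 = 0.011422
W = 10·8.7·(0.070888 − 0.011422) = 5.1735 kWh/t
Apply correction: 5.1735 × 0.86 = 4.4493 kWh/t

W = 4.4493 kWh/t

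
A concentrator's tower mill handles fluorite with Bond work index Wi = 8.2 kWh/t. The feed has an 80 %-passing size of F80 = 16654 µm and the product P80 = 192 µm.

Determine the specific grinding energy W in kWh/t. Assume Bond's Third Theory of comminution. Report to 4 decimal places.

W = 5.2824 kWh/t

W = 10·Wi·(P80^(-½) − F80^(-½))
1/√192 = 0.072169;  1/√16654 = 0.007749
W = 10·8.2·(0.072169 − 0.007749) = 5.2824 kWh/t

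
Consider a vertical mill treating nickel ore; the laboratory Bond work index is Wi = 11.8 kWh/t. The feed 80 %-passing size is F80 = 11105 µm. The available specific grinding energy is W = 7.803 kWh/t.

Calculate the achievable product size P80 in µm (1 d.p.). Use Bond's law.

P80 = 174.9 µm

Bond:  W = 10 Wi (1/√P − 1/√F)
P80^-0.5 = F80^-0.5 + W/(10 Wi)
  = 7.8030/(10·11.8) + 1/√11105 = 0.066127 + 0.009489 = 0.075617
P80 = (1/0.075617)² = 13.2246² = 174.89 µm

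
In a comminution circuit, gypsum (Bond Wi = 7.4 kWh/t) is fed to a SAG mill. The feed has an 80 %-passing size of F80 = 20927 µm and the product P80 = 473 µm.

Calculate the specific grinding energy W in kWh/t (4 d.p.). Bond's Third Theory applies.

W = 2.8910 kWh/t

W = 10 Wi / √P80 − 10 Wi / √F80
1/√473 = 0.045980;  1/√20927 = 0.006913
W = 10·7.4·(0.045980 − 0.006913) = 2.8910 kWh/t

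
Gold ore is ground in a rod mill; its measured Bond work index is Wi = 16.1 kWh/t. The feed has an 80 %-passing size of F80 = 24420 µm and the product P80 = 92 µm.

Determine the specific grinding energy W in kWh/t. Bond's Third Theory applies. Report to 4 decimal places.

W = 10 Wi (1/√P80 − 1/√F80)  [Bond]
1/√92 = 0.104257;  1/√24420 = 0.006399
W = 10·16.1·(0.104257 − 0.006399) = 15.7551 kWh/t

W = 15.7551 kWh/t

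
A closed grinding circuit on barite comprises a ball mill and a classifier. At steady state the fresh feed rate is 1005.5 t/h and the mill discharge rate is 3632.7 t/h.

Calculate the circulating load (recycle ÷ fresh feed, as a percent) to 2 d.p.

CL = 261.28 %

Steady state: M = F + R.
R = M − F = 3632.7 − 1005.5 = 2627.2 t/h
CL = 100·R/F = 100·2627.2/1005.5 = 261.28 %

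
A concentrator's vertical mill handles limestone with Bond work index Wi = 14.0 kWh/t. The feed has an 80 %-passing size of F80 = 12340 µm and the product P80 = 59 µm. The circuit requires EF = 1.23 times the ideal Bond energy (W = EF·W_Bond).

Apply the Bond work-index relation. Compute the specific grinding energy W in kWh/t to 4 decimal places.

W = 10·Wi·(P80^(-½) − F80^(-½))
1/√59 = 0.130189;  1/√12340 = 0.009002
W = 10·14.0·(0.130189 − 0.009002) = 16.9662 kWh/t
W_actual = 1.23 × 16.9662 = 20.8684 kWh/t

W = 20.8684 kWh/t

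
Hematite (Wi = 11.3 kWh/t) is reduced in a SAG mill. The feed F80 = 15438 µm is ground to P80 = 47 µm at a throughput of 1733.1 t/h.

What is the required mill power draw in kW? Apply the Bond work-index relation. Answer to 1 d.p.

W_Bond = 10·Wi·(1/√P₈₀ − 1/√F₈₀)
W = 10·11.3·(1/√47 − 1/√15438) = 10·11.3·(0.137817) = 15.5733 kWh/t
P_mill = W·ṁ = 15.5733·1733.1 = 26990.1 kW

P = 26990.1 kW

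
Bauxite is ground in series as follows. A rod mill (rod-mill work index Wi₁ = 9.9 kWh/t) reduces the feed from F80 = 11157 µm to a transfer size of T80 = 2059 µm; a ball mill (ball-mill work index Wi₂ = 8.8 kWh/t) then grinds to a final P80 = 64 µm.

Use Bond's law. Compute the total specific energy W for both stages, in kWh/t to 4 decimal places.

Bond: W = 10·Wi·(1/√P80 − 1/√F80)
Stage 1 (11157→2059 µm, Wi₁=9.9): W₁ = 10·9.9·(0.022038 − 0.009467) = 1.2445 kWh/t
Stage 2 (2059→64 µm, Wi₂=8.8): W₂ = 10·8.8·(0.125000 − 0.022038) = 9.0607 kWh/t
W = W₁ + W₂ = 1.2445 + 9.0607 = 10.3052 kWh/t

W = 10.3052 kWh/t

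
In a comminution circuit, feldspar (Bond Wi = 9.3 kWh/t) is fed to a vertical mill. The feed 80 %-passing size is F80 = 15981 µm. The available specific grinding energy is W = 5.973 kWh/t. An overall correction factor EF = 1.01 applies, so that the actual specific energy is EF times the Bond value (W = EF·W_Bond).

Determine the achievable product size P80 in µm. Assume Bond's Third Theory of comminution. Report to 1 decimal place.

Bond: W = 10·Wi·(1/√P80 − 1/√F80)
W_Bond = W / EF = 5.973 / 1.01 = 5.9139 kWh/t
⇒ 1/√P80 = W_Bond/(10 Wi) + 1/√F80
  = 5.9139/(10·9.3) + 1/√15981 = 0.063590 + 0.007910 = 0.071500
P80 = (1/0.071500)² = 13.9860² = 195.61 µm

P80 = 195.6 µm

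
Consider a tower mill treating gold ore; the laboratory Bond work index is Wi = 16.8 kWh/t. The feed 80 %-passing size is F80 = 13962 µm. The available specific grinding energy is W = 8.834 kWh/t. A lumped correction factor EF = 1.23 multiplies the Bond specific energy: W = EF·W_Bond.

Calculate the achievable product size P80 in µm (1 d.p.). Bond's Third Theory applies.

W = 10·Wi·[P80^(−½) − F80^(−½)]
W_Bond = W / EF = 8.834 / 1.23 = 7.1821 kWh/t
P80^(−½) = W_Bond/(10 Wi) + F80^(−½)
  = 7.1821/(10·16.8) + 1/√13962 = 0.042751 + 0.008463 = 0.051214
P80 = (1/0.051214)² = 19.5260² = 381.27 µm

P80 = 381.3 µm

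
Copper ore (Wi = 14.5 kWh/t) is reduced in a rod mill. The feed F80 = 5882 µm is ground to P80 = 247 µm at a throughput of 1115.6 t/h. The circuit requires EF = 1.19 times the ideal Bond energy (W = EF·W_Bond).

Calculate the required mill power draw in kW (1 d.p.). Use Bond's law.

W = 10·Wi·(P80^(-½) − F80^(-½))
W = 10·14.5·(1/√247 − 1/√5882) = 10·14.5·(0.050590) = 7.3355 kWh/t
Corrected W = EF·W_Bond = 1.19·7.3355 = 8.7292 kWh/t
Power = W × throughput = 8.7292 kWh/t × 1115.6 t/h = 9738.4 kW

P = 9738.4 kW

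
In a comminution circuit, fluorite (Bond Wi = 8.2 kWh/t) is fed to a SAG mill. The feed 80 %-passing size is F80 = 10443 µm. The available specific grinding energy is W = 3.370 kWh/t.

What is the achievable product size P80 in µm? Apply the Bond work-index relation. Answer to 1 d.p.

W = 10·Wi·(P80^(-½) − F80^(-½))
1/√P80 = 1/√F80 + W/(10·Wi)
  = 3.3700/(10·8.2) + 1/√10443 = 0.041098 + 0.009786 = 0.050883
P80 = (1/0.050883)² = 19.6529² = 386.24 µm

P80 = 386.2 µm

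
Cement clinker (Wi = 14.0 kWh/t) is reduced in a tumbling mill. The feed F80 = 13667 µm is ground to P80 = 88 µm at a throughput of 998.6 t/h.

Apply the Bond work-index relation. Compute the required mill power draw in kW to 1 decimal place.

P = 13707.3 kW

W = 10·Wi·[P80^(−½) − F80^(−½)]
W = 10·14.0·(1/√88 − 1/√13667) = 10·14.0·(0.098046) = 13.7265 kWh/t
P = W·T = 13.7265·998.6 = 13707.3 kW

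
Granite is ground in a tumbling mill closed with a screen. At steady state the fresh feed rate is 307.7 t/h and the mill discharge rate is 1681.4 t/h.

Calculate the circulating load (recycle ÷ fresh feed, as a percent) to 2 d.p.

CL = 446.44 %

Discharge = new feed + return, hence
R = M − F = 1681.4 − 307.7 = 1373.7 t/h
CL = 100·R/F = 100·1373.7/307.7 = 446.44 %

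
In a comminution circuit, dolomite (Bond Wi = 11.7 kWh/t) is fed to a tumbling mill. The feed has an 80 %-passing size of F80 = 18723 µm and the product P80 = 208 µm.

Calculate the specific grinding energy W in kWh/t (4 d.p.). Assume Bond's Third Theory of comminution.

Bond: W = 10·Wi·(1/√P80 − 1/√F80)
1/√208 = 0.069338;  1/√18723 = 0.007308
W = 10·11.7·(0.069338 − 0.007308) = 7.2574 kWh/t

W = 7.2574 kWh/t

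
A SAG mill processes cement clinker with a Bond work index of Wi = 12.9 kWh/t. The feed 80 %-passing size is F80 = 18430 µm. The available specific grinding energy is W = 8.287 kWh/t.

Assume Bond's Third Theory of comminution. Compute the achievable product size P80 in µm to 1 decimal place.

P80 = 195.0 µm

W = 10·Wi·(P80^(-½) − F80^(-½))
1/√P80 = 1/√F80 + W/(10·Wi)
  = 8.2870/(10·12.9) + 1/√18430 = 0.064240 + 0.007366 = 0.071606
P80 = (1/0.071606)² = 13.9652² = 195.03 µm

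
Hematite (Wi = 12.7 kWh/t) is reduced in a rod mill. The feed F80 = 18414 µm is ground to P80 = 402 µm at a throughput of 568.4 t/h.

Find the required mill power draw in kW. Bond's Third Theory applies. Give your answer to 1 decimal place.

W = 10 Wi / √P80 − 10 Wi / √F80
W = 10·12.7·(1/√402 − 1/√18414) = 10·12.7·(0.042506) = 5.3983 kWh/t
Power = W × throughput = 5.3983 kWh/t × 568.4 t/h = 3068.4 kW

P = 3068.4 kW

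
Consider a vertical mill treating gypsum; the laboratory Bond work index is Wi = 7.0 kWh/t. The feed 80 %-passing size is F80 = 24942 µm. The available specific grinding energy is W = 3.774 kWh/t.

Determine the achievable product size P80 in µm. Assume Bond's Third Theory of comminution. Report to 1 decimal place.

P80 = 275.5 µm

W = 10 Wi (P80^-0.5 − F80^-0.5)
P80^(−½) = W/(10 Wi) + F80^(−½)
  = 3.7740/(10·7.0) + 1/√24942 = 0.053914 + 0.006332 = 0.060246
P80 = (1/0.060246)² = 16.5986² = 275.51 µm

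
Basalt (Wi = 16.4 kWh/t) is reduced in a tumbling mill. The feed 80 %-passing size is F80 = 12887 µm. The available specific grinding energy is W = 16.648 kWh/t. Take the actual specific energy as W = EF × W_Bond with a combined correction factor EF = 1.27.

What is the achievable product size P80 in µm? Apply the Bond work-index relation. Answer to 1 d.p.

P80 = 127.0 µm

Bond:  W = 10 Wi (1/√P − 1/√F)
W_Bond = W / EF = 16.648 / 1.27 = 13.1087 kWh/t
⇒ 1/√P80 = W_Bond/(10·Wi) + 1/√F80
  = 13.1087/(10·16.4) + 1/√12887 = 0.079931 + 0.008809 = 0.088740
P80 = (1/0.088740)² = 11.2689² = 126.99 µm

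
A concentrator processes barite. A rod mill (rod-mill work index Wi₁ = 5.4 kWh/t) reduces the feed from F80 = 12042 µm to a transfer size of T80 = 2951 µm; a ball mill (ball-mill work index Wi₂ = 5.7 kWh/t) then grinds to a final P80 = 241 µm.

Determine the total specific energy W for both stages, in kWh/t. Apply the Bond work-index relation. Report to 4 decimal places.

W = 10·Wi·[P80^(−½) − F80^(−½)]
Stage 1 (12042→2951 µm, Wi₁=5.4): W₁ = 10·5.4·(0.018408 − 0.009113) = 0.5020 kWh/t
Stage 2 (2951→241 µm, Wi₂=5.7): W₂ = 10·5.7·(0.064416 − 0.018408) = 2.6224 kWh/t
W = W₁ + W₂ = 0.5020 + 2.6224 = 3.1244 kWh/t

W = 3.1244 kWh/t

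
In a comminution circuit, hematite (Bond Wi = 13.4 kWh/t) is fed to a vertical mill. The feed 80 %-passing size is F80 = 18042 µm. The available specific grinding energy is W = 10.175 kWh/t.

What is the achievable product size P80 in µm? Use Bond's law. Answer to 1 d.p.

P80 = 143.8 µm

W = 10·Wi·[P80^(−½) − F80^(−½)]
P80^(−½) = W/(10 Wi) + F80^(−½)
  = 10.1750/(10·13.4) + 1/√18042 = 0.075933 + 0.007445 = 0.083378
P80 = (1/0.083378)² = 11.9936² = 143.85 µm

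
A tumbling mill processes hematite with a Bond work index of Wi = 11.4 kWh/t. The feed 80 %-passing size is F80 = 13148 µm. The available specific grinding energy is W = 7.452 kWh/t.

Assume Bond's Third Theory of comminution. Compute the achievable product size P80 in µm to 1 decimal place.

P80 = 182.2 µm

W = 10·Wi·[P80^(−½) − F80^(−½)]
P80^(−½) = W/(10 Wi) + F80^(−½)
  = 7.4520/(10·11.4) + 1/√13148 = 0.065368 + 0.008721 = 0.074089
P80 = (1/0.074089)² = 13.4972² = 182.17 µm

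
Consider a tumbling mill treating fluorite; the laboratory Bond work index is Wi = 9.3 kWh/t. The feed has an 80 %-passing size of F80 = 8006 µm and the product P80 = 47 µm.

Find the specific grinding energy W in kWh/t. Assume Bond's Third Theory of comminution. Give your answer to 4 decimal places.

Bond: W = 10·Wi·(1/√P80 − 1/√F80)
1/√47 = 0.145865;  1/√8006 = 0.011176
W = 10·9.3·(0.145865 − 0.011176) = 12.5261 kWh/t

W = 12.5261 kWh/t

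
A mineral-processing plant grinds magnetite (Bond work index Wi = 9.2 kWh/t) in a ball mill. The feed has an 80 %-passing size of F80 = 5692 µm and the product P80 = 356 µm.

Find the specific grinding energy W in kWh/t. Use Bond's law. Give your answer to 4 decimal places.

W = 3.6566 kWh/t

W = 10 Wi (P80^-0.5 − F80^-0.5)
1/√356 = 0.053000;  1/√5692 = 0.013255
W = 10·9.2·(0.053000 − 0.013255) = 3.6566 kWh/t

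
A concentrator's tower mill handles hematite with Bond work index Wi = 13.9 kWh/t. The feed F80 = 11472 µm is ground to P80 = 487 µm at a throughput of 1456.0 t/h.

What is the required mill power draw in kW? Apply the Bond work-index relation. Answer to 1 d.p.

P = 7281.4 kW

W = 10 Wi (1/√P80 − 1/√F80)  [Bond]
W = 10·13.9·(1/√487 − 1/√11472) = 10·13.9·(0.035978) = 5.0009 kWh/t
Power = W × throughput = 5.0009 kWh/t × 1456.0 t/h = 7281.4 kW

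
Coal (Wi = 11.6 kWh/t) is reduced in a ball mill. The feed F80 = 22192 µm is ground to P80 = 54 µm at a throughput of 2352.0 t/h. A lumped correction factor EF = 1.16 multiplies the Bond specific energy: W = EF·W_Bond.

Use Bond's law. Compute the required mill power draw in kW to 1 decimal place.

P = 40943.7 kW

W = 10·Wi·(P80^(-½) − F80^(-½))
W = 10·11.6·(1/√54 − 1/√22192) = 10·11.6·(0.129370) = 15.0069 kWh/t
Corrected W = EF·W_Bond = 1.16·15.0069 = 17.4080 kWh/t
Power = W × throughput = 17.4080 kWh/t × 2352.0 t/h = 40943.7 kW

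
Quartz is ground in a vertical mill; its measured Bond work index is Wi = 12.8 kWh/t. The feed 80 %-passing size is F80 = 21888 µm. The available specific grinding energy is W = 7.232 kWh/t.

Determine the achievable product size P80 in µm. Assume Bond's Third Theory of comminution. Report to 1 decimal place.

P80 = 249.9 µm

W = 10 Wi (P80^-0.5 − F80^-0.5)
P80^-0.5 = F80^-0.5 + W/(10 Wi)
  = 7.2320/(10·12.8) + 1/√21888 = 0.056500 + 0.006759 = 0.063259
P80 = (1/0.063259)² = 15.8080² = 249.89 µm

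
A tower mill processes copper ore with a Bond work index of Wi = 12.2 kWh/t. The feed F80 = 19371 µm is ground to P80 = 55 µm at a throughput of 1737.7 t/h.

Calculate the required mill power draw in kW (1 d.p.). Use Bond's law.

W = 10·Wi·(P80^(-½) − F80^(-½))
W = 10·12.2·(1/√55 − 1/√19371) = 10·12.2·(0.127655) = 15.5739 kWh/t
P_mill = W·ṁ = 15.5739·1737.7 = 27062.8 kW

P = 27062.8 kW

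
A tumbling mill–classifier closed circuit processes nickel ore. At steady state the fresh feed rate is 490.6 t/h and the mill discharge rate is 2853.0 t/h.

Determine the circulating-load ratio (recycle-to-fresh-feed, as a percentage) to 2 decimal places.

CL = 481.53 %

M = F + R at steady state, so:
R = M − F = 2853.0 − 490.6 = 2362.4 t/h
CL = 100·R/F = 100·2362.4/490.6 = 481.53 %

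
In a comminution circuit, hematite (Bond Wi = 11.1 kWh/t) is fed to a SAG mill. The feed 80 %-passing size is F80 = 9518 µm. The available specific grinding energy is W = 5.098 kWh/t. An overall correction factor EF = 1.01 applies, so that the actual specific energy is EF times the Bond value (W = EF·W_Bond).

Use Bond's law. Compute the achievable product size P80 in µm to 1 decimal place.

P80 = 322.1 µm

W = 10 Wi / √P80 − 10 Wi / √F80
W_Bond = W / EF = 5.098 / 1.01 = 5.0475 kWh/t
P80^-0.5 = F80^-0.5 + W_Bond/(10 Wi)
  = 5.0475/(10·11.1) + 1/√9518 = 0.045473 + 0.010250 = 0.055723
P80 = (1/0.055723)² = 17.9458² = 322.05 µm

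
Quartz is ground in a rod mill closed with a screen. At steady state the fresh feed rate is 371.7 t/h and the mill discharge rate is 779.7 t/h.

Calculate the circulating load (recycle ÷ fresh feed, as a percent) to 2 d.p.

CL = 109.77 %

Steady state: M = F + R.
R = M − F = 779.7 − 371.7 = 408.0 t/h
CL = 100·R/F = 100·408.0/371.7 = 109.77 %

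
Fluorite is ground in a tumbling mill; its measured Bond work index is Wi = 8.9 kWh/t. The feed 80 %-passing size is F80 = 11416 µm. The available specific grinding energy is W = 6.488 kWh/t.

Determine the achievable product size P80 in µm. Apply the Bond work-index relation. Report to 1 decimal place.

P80 = 147.8 µm

Bond: W = 10·Wi·(1/√P80 − 1/√F80)
1/√P80 = 1/√F80 + W/(10·Wi)
  = 6.4880/(10·8.9) + 1/√11416 = 0.072899 + 0.009359 = 0.082258
P80 = (1/0.082258)² = 12.1568² = 147.79 µm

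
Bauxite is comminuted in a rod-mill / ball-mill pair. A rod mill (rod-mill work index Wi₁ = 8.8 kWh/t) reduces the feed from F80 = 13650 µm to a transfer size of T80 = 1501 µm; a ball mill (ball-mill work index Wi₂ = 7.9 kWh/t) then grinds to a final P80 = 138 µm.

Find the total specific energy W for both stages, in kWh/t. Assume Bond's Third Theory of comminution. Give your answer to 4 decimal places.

W = 10 Wi (1/√P80 − 1/√F80)  [Bond]
Stage 1 (13650→1501 µm, Wi₁=8.8): W₁ = 10·8.8·(0.025811 − 0.008559) = 1.5182 kWh/t
Stage 2 (1501→138 µm, Wi₂=7.9): W₂ = 10·7.9·(0.085126 − 0.025811) = 4.6858 kWh/t
W = W₁ + W₂ = 1.5182 + 4.6858 = 6.2040 kWh/t

W = 6.2040 kWh/t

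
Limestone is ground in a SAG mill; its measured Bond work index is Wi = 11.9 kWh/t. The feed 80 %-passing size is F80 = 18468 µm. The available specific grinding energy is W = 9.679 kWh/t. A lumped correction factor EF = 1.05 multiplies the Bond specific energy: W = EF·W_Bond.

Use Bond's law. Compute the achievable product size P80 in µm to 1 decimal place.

P80 = 139.0 µm

Bond: W = 10·Wi·(1/√P80 − 1/√F80)
W_Bond = W / EF = 9.679 / 1.05 = 9.2181 kWh/t
⇒ 1/√P80 = W_Bond/(10·Wi) + 1/√F80
  = 9.2181/(10·11.9) + 1/√18468 = 0.077463 + 0.007359 = 0.084821
P80 = (1/0.084821)² = 11.7895² = 138.99 µm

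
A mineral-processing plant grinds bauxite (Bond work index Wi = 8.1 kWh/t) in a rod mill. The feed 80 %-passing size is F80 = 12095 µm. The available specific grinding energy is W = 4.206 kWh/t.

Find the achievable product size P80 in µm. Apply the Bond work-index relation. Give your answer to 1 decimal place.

Bond: W = 10·Wi·(1/√P80 − 1/√F80)
P80^-0.5 = F80^-0.5 + W/(10 Wi)
  = 4.2060/(10·8.1) + 1/√12095 = 0.051926 + 0.009093 = 0.061019
P80 = (1/0.061019)² = 16.3884² = 268.58 µm

P80 = 268.6 µm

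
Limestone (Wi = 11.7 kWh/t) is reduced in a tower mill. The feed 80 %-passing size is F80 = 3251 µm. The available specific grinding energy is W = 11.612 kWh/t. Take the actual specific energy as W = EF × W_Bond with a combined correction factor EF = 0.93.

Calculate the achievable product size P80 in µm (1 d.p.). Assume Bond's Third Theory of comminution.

P80 = 64.8 µm

Bond:  W = 10 Wi (1/√P − 1/√F)
W_Bond = W / EF = 11.612 / 0.93 = 12.4860 kWh/t
⇒ 1/√P80 = W_Bond/(10·Wi) + 1/√F80
  = 12.4860/(10·11.7) + 1/√3251 = 0.106718 + 0.017538 = 0.124257
P80 = (1/0.124257)² = 8.0479² = 64.77 µm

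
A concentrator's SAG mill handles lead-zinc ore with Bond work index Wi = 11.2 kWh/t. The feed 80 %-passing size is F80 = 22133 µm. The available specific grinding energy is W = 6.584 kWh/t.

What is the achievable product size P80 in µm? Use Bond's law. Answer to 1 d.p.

Bond:  W = 10 Wi (1/√P − 1/√F)
P80^-0.5 = F80^-0.5 + W/(10 Wi)
  = 6.5840/(10·11.2) + 1/√22133 = 0.058786 + 0.006722 = 0.065507
P80 = (1/0.065507)² = 15.2654² = 233.03 µm

P80 = 233.0 µm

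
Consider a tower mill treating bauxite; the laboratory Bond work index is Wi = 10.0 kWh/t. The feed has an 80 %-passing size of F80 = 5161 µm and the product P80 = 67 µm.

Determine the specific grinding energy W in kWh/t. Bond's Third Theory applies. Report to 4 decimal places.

W = 10 Wi / √P80 − 10 Wi / √F80
1/√67 = 0.122169;  1/√5161 = 0.013920
W = 10·10.0·(0.122169 − 0.013920) = 10.8250 kWh/t

W = 10.8250 kWh/t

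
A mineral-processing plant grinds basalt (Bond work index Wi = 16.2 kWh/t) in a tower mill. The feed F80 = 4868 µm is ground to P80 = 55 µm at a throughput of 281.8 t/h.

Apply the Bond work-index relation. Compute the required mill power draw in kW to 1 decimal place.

P = 5501.4 kW

W = 10·Wi·[P80^(−½) − F80^(−½)]
W = 10·16.2·(1/√55 − 1/√4868) = 10·16.2·(0.120507) = 19.5222 kWh/t
Mill draw = 19.5222 × 281.8 = 5501.4 kW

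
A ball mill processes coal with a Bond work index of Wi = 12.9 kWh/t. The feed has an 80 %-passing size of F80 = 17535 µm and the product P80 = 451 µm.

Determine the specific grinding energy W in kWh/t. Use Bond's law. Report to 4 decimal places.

W = 10 Wi (1/√P80 − 1/√F80)  [Bond]
1/√451 = 0.047088;  1/√17535 = 0.007552
W = 10·12.9·(0.047088 − 0.007552) = 5.1002 kWh/t

W = 5.1002 kWh/t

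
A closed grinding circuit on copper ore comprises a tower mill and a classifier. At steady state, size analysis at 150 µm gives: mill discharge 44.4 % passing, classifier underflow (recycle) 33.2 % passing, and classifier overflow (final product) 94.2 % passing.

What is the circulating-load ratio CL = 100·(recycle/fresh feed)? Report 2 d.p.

Classifier node, passing 150 µm:
(1+r)·d = r·u + o ⇒ r = (o−d)/(d−u)
r = (94.2 − 44.4)/(44.4 − 33.2) = 49.8/11.2 = 4.4464
CL = 100·r = 444.64 %

CL = 444.64 %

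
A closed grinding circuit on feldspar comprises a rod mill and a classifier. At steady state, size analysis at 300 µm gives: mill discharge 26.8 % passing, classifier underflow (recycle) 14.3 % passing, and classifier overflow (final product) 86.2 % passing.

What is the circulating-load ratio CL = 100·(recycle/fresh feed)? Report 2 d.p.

CL = 475.20 %

Two-product formula at 300 µm:
(1+r)·d = r·u + o ⇒ r = (o−d)/(d−u)
r = (86.2 − 26.8)/(26.8 − 14.3) = 59.4/12.5 = 4.7520
CL = 100·r = 475.20 %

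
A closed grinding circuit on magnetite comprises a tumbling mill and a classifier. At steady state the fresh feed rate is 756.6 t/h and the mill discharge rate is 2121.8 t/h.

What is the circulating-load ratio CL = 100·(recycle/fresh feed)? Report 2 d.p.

M = F + R at steady state, so:
R = M − F = 2121.8 − 756.6 = 1365.2 t/h
CL = 100·R/F = 100·1365.2/756.6 = 180.44 %

CL = 180.44 %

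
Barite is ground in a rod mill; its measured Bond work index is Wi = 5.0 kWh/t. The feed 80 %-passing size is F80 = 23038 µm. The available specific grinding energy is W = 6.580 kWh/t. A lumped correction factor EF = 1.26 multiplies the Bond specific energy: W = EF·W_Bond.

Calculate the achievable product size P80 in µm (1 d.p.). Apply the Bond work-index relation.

W = 10·Wi·(P80^(-½) − F80^(-½))
W_Bond = W / EF = 6.580 / 1.26 = 5.2222 kWh/t
⇒ 1/√P80 = W_Bond/(10 Wi) + 1/√F80
  = 5.2222/(10·5.0) + 1/√23038 = 0.104444 + 0.006588 = 0.111033
P80 = (1/0.111033)² = 9.0063² = 81.11 µm

P80 = 81.1 µm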